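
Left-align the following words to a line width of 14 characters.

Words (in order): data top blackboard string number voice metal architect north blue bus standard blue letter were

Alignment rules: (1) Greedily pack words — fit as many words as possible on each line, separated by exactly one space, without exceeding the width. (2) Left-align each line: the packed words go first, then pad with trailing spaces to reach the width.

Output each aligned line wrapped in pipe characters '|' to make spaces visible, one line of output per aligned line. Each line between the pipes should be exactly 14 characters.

Answer: |data top      |
|blackboard    |
|string number |
|voice metal   |
|architect     |
|north blue bus|
|standard blue |
|letter were   |

Derivation:
Line 1: ['data', 'top'] (min_width=8, slack=6)
Line 2: ['blackboard'] (min_width=10, slack=4)
Line 3: ['string', 'number'] (min_width=13, slack=1)
Line 4: ['voice', 'metal'] (min_width=11, slack=3)
Line 5: ['architect'] (min_width=9, slack=5)
Line 6: ['north', 'blue', 'bus'] (min_width=14, slack=0)
Line 7: ['standard', 'blue'] (min_width=13, slack=1)
Line 8: ['letter', 'were'] (min_width=11, slack=3)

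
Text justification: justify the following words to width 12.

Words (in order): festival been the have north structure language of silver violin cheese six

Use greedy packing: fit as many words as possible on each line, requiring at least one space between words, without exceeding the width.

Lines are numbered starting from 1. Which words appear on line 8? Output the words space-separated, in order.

Answer: cheese six

Derivation:
Line 1: ['festival'] (min_width=8, slack=4)
Line 2: ['been', 'the'] (min_width=8, slack=4)
Line 3: ['have', 'north'] (min_width=10, slack=2)
Line 4: ['structure'] (min_width=9, slack=3)
Line 5: ['language', 'of'] (min_width=11, slack=1)
Line 6: ['silver'] (min_width=6, slack=6)
Line 7: ['violin'] (min_width=6, slack=6)
Line 8: ['cheese', 'six'] (min_width=10, slack=2)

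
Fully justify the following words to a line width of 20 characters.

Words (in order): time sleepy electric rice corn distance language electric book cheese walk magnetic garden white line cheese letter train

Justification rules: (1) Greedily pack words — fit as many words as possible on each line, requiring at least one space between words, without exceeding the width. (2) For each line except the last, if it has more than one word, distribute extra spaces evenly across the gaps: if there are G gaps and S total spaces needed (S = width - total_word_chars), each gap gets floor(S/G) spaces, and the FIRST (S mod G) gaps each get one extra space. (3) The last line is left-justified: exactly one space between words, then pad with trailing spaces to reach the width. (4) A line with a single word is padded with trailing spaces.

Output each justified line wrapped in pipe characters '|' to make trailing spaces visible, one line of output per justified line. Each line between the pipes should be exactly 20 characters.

Answer: |time sleepy electric|
|rice  corn  distance|
|language    electric|
|book   cheese   walk|
|magnetic      garden|
|white   line  cheese|
|letter train        |

Derivation:
Line 1: ['time', 'sleepy', 'electric'] (min_width=20, slack=0)
Line 2: ['rice', 'corn', 'distance'] (min_width=18, slack=2)
Line 3: ['language', 'electric'] (min_width=17, slack=3)
Line 4: ['book', 'cheese', 'walk'] (min_width=16, slack=4)
Line 5: ['magnetic', 'garden'] (min_width=15, slack=5)
Line 6: ['white', 'line', 'cheese'] (min_width=17, slack=3)
Line 7: ['letter', 'train'] (min_width=12, slack=8)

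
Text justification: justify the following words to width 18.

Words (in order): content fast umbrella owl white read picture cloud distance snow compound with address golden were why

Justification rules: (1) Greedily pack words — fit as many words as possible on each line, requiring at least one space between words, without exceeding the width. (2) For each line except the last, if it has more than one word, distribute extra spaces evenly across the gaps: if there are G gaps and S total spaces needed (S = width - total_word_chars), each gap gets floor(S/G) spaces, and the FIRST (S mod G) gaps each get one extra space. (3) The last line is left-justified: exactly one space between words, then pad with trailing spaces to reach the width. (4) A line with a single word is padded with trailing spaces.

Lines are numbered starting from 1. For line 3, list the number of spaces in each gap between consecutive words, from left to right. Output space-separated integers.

Line 1: ['content', 'fast'] (min_width=12, slack=6)
Line 2: ['umbrella', 'owl', 'white'] (min_width=18, slack=0)
Line 3: ['read', 'picture', 'cloud'] (min_width=18, slack=0)
Line 4: ['distance', 'snow'] (min_width=13, slack=5)
Line 5: ['compound', 'with'] (min_width=13, slack=5)
Line 6: ['address', 'golden'] (min_width=14, slack=4)
Line 7: ['were', 'why'] (min_width=8, slack=10)

Answer: 1 1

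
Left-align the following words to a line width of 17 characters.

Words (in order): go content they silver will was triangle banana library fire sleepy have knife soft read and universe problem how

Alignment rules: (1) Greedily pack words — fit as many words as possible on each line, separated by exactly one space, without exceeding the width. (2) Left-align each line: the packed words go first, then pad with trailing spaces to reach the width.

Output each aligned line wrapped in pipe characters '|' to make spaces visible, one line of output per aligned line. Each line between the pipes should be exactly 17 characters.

Line 1: ['go', 'content', 'they'] (min_width=15, slack=2)
Line 2: ['silver', 'will', 'was'] (min_width=15, slack=2)
Line 3: ['triangle', 'banana'] (min_width=15, slack=2)
Line 4: ['library', 'fire'] (min_width=12, slack=5)
Line 5: ['sleepy', 'have', 'knife'] (min_width=17, slack=0)
Line 6: ['soft', 'read', 'and'] (min_width=13, slack=4)
Line 7: ['universe', 'problem'] (min_width=16, slack=1)
Line 8: ['how'] (min_width=3, slack=14)

Answer: |go content they  |
|silver will was  |
|triangle banana  |
|library fire     |
|sleepy have knife|
|soft read and    |
|universe problem |
|how              |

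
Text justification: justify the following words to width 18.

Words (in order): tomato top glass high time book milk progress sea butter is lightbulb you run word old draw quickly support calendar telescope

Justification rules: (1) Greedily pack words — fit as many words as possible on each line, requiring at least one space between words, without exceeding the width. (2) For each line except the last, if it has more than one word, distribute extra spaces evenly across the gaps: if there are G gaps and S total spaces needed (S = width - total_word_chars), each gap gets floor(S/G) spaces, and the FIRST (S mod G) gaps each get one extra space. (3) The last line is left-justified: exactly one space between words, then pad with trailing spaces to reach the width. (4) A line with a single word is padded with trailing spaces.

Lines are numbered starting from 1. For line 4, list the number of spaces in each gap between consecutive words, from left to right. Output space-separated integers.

Answer: 10

Derivation:
Line 1: ['tomato', 'top', 'glass'] (min_width=16, slack=2)
Line 2: ['high', 'time', 'book'] (min_width=14, slack=4)
Line 3: ['milk', 'progress', 'sea'] (min_width=17, slack=1)
Line 4: ['butter', 'is'] (min_width=9, slack=9)
Line 5: ['lightbulb', 'you', 'run'] (min_width=17, slack=1)
Line 6: ['word', 'old', 'draw'] (min_width=13, slack=5)
Line 7: ['quickly', 'support'] (min_width=15, slack=3)
Line 8: ['calendar', 'telescope'] (min_width=18, slack=0)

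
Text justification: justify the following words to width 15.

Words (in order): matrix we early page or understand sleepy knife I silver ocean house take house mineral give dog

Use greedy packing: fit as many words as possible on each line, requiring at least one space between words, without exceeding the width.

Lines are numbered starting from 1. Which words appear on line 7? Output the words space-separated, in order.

Line 1: ['matrix', 'we', 'early'] (min_width=15, slack=0)
Line 2: ['page', 'or'] (min_width=7, slack=8)
Line 3: ['understand'] (min_width=10, slack=5)
Line 4: ['sleepy', 'knife', 'I'] (min_width=14, slack=1)
Line 5: ['silver', 'ocean'] (min_width=12, slack=3)
Line 6: ['house', 'take'] (min_width=10, slack=5)
Line 7: ['house', 'mineral'] (min_width=13, slack=2)
Line 8: ['give', 'dog'] (min_width=8, slack=7)

Answer: house mineral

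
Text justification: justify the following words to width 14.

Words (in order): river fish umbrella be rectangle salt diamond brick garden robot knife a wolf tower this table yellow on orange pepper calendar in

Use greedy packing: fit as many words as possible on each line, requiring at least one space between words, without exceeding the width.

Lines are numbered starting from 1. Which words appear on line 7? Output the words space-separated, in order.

Answer: tower this

Derivation:
Line 1: ['river', 'fish'] (min_width=10, slack=4)
Line 2: ['umbrella', 'be'] (min_width=11, slack=3)
Line 3: ['rectangle', 'salt'] (min_width=14, slack=0)
Line 4: ['diamond', 'brick'] (min_width=13, slack=1)
Line 5: ['garden', 'robot'] (min_width=12, slack=2)
Line 6: ['knife', 'a', 'wolf'] (min_width=12, slack=2)
Line 7: ['tower', 'this'] (min_width=10, slack=4)
Line 8: ['table', 'yellow'] (min_width=12, slack=2)
Line 9: ['on', 'orange'] (min_width=9, slack=5)
Line 10: ['pepper'] (min_width=6, slack=8)
Line 11: ['calendar', 'in'] (min_width=11, slack=3)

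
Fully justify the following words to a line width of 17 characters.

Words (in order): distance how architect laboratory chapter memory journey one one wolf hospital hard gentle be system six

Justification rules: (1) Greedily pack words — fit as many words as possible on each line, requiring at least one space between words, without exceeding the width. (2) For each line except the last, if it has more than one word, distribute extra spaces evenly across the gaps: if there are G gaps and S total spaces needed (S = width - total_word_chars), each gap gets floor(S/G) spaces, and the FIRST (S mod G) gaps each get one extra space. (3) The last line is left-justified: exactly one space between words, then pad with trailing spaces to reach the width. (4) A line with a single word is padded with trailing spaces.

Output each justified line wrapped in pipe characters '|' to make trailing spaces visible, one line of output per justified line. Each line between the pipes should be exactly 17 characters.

Answer: |distance      how|
|architect        |
|laboratory       |
|chapter    memory|
|journey  one  one|
|wolf     hospital|
|hard   gentle  be|
|system six       |

Derivation:
Line 1: ['distance', 'how'] (min_width=12, slack=5)
Line 2: ['architect'] (min_width=9, slack=8)
Line 3: ['laboratory'] (min_width=10, slack=7)
Line 4: ['chapter', 'memory'] (min_width=14, slack=3)
Line 5: ['journey', 'one', 'one'] (min_width=15, slack=2)
Line 6: ['wolf', 'hospital'] (min_width=13, slack=4)
Line 7: ['hard', 'gentle', 'be'] (min_width=14, slack=3)
Line 8: ['system', 'six'] (min_width=10, slack=7)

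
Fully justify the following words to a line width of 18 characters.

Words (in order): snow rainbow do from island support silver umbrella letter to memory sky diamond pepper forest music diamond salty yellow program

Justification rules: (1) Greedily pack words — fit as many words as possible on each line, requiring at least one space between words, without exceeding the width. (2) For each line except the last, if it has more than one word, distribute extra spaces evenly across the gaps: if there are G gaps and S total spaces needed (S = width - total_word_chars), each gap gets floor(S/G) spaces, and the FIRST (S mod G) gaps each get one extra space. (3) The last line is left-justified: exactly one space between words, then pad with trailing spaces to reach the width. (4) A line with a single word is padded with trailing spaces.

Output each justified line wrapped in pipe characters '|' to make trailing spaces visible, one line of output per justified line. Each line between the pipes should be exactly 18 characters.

Line 1: ['snow', 'rainbow', 'do'] (min_width=15, slack=3)
Line 2: ['from', 'island'] (min_width=11, slack=7)
Line 3: ['support', 'silver'] (min_width=14, slack=4)
Line 4: ['umbrella', 'letter', 'to'] (min_width=18, slack=0)
Line 5: ['memory', 'sky', 'diamond'] (min_width=18, slack=0)
Line 6: ['pepper', 'forest'] (min_width=13, slack=5)
Line 7: ['music', 'diamond'] (min_width=13, slack=5)
Line 8: ['salty', 'yellow'] (min_width=12, slack=6)
Line 9: ['program'] (min_width=7, slack=11)

Answer: |snow   rainbow  do|
|from        island|
|support     silver|
|umbrella letter to|
|memory sky diamond|
|pepper      forest|
|music      diamond|
|salty       yellow|
|program           |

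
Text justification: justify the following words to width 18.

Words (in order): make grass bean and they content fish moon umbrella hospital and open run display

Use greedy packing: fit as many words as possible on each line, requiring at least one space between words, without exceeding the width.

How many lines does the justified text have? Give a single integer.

Answer: 5

Derivation:
Line 1: ['make', 'grass', 'bean'] (min_width=15, slack=3)
Line 2: ['and', 'they', 'content'] (min_width=16, slack=2)
Line 3: ['fish', 'moon', 'umbrella'] (min_width=18, slack=0)
Line 4: ['hospital', 'and', 'open'] (min_width=17, slack=1)
Line 5: ['run', 'display'] (min_width=11, slack=7)
Total lines: 5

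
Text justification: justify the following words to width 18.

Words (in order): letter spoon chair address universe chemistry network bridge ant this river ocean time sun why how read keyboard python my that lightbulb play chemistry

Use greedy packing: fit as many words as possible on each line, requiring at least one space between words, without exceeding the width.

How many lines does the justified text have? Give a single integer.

Answer: 9

Derivation:
Line 1: ['letter', 'spoon', 'chair'] (min_width=18, slack=0)
Line 2: ['address', 'universe'] (min_width=16, slack=2)
Line 3: ['chemistry', 'network'] (min_width=17, slack=1)
Line 4: ['bridge', 'ant', 'this'] (min_width=15, slack=3)
Line 5: ['river', 'ocean', 'time'] (min_width=16, slack=2)
Line 6: ['sun', 'why', 'how', 'read'] (min_width=16, slack=2)
Line 7: ['keyboard', 'python', 'my'] (min_width=18, slack=0)
Line 8: ['that', 'lightbulb'] (min_width=14, slack=4)
Line 9: ['play', 'chemistry'] (min_width=14, slack=4)
Total lines: 9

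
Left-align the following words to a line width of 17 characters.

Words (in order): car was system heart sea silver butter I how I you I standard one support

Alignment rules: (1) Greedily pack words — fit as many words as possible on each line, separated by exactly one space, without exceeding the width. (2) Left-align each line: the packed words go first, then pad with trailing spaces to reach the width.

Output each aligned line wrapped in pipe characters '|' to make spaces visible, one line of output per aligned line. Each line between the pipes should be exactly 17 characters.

Answer: |car was system   |
|heart sea silver |
|butter I how I   |
|you I standard   |
|one support      |

Derivation:
Line 1: ['car', 'was', 'system'] (min_width=14, slack=3)
Line 2: ['heart', 'sea', 'silver'] (min_width=16, slack=1)
Line 3: ['butter', 'I', 'how', 'I'] (min_width=14, slack=3)
Line 4: ['you', 'I', 'standard'] (min_width=14, slack=3)
Line 5: ['one', 'support'] (min_width=11, slack=6)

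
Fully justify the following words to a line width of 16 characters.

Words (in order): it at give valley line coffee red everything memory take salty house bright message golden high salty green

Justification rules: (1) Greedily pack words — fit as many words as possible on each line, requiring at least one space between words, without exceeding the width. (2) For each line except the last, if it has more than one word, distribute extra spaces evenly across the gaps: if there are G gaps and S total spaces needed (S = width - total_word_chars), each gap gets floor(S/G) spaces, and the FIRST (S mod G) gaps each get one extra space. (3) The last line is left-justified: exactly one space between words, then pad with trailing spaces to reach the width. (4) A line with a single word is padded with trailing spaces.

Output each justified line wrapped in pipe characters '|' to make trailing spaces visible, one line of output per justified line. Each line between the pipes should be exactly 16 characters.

Answer: |it    at    give|
|valley      line|
|coffee       red|
|everything      |
|memory      take|
|salty      house|
|bright   message|
|golden      high|
|salty green     |

Derivation:
Line 1: ['it', 'at', 'give'] (min_width=10, slack=6)
Line 2: ['valley', 'line'] (min_width=11, slack=5)
Line 3: ['coffee', 'red'] (min_width=10, slack=6)
Line 4: ['everything'] (min_width=10, slack=6)
Line 5: ['memory', 'take'] (min_width=11, slack=5)
Line 6: ['salty', 'house'] (min_width=11, slack=5)
Line 7: ['bright', 'message'] (min_width=14, slack=2)
Line 8: ['golden', 'high'] (min_width=11, slack=5)
Line 9: ['salty', 'green'] (min_width=11, slack=5)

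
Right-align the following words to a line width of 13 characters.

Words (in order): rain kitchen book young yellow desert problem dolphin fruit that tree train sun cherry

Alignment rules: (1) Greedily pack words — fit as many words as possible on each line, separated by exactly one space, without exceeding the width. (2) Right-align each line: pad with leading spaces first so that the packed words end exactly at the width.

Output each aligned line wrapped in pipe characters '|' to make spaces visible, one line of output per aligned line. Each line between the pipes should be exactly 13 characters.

Line 1: ['rain', 'kitchen'] (min_width=12, slack=1)
Line 2: ['book', 'young'] (min_width=10, slack=3)
Line 3: ['yellow', 'desert'] (min_width=13, slack=0)
Line 4: ['problem'] (min_width=7, slack=6)
Line 5: ['dolphin', 'fruit'] (min_width=13, slack=0)
Line 6: ['that', 'tree'] (min_width=9, slack=4)
Line 7: ['train', 'sun'] (min_width=9, slack=4)
Line 8: ['cherry'] (min_width=6, slack=7)

Answer: | rain kitchen|
|   book young|
|yellow desert|
|      problem|
|dolphin fruit|
|    that tree|
|    train sun|
|       cherry|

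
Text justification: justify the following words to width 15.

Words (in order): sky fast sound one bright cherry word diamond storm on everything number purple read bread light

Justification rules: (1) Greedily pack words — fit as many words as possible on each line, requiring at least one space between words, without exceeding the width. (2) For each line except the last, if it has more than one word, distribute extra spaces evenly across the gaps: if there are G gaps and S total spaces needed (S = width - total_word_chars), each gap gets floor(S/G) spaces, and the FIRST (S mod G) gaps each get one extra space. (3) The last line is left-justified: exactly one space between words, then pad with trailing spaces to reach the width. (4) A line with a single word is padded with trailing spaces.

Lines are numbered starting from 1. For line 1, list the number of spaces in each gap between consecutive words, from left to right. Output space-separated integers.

Answer: 2 1

Derivation:
Line 1: ['sky', 'fast', 'sound'] (min_width=14, slack=1)
Line 2: ['one', 'bright'] (min_width=10, slack=5)
Line 3: ['cherry', 'word'] (min_width=11, slack=4)
Line 4: ['diamond', 'storm'] (min_width=13, slack=2)
Line 5: ['on', 'everything'] (min_width=13, slack=2)
Line 6: ['number', 'purple'] (min_width=13, slack=2)
Line 7: ['read', 'bread'] (min_width=10, slack=5)
Line 8: ['light'] (min_width=5, slack=10)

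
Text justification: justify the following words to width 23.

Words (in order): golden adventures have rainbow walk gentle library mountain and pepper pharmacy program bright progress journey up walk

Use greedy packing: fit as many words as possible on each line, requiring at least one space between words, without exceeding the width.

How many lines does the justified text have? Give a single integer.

Line 1: ['golden', 'adventures', 'have'] (min_width=22, slack=1)
Line 2: ['rainbow', 'walk', 'gentle'] (min_width=19, slack=4)
Line 3: ['library', 'mountain', 'and'] (min_width=20, slack=3)
Line 4: ['pepper', 'pharmacy', 'program'] (min_width=23, slack=0)
Line 5: ['bright', 'progress', 'journey'] (min_width=23, slack=0)
Line 6: ['up', 'walk'] (min_width=7, slack=16)
Total lines: 6

Answer: 6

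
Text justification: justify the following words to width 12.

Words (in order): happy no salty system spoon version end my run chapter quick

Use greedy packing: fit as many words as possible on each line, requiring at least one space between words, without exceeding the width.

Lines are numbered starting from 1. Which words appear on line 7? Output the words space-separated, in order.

Answer: quick

Derivation:
Line 1: ['happy', 'no'] (min_width=8, slack=4)
Line 2: ['salty', 'system'] (min_width=12, slack=0)
Line 3: ['spoon'] (min_width=5, slack=7)
Line 4: ['version', 'end'] (min_width=11, slack=1)
Line 5: ['my', 'run'] (min_width=6, slack=6)
Line 6: ['chapter'] (min_width=7, slack=5)
Line 7: ['quick'] (min_width=5, slack=7)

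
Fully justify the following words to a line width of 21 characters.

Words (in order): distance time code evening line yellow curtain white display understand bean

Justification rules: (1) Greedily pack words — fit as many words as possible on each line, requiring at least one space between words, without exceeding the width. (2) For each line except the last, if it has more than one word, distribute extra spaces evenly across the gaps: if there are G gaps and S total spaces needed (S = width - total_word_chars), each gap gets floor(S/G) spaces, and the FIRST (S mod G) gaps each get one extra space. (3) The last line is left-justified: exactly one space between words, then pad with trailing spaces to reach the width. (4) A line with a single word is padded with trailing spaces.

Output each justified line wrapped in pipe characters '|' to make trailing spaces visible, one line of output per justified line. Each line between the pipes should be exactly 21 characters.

Line 1: ['distance', 'time', 'code'] (min_width=18, slack=3)
Line 2: ['evening', 'line', 'yellow'] (min_width=19, slack=2)
Line 3: ['curtain', 'white', 'display'] (min_width=21, slack=0)
Line 4: ['understand', 'bean'] (min_width=15, slack=6)

Answer: |distance   time  code|
|evening  line  yellow|
|curtain white display|
|understand bean      |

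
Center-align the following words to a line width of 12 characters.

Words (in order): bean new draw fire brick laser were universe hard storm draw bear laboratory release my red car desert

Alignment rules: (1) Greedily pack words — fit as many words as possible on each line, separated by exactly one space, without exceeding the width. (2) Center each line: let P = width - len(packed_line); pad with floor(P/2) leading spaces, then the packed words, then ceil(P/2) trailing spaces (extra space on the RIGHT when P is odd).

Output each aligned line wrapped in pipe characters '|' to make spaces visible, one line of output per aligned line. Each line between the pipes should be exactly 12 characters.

Answer: |  bean new  |
| draw fire  |
|brick laser |
|    were    |
|  universe  |
| hard storm |
| draw bear  |
| laboratory |
| release my |
|  red car   |
|   desert   |

Derivation:
Line 1: ['bean', 'new'] (min_width=8, slack=4)
Line 2: ['draw', 'fire'] (min_width=9, slack=3)
Line 3: ['brick', 'laser'] (min_width=11, slack=1)
Line 4: ['were'] (min_width=4, slack=8)
Line 5: ['universe'] (min_width=8, slack=4)
Line 6: ['hard', 'storm'] (min_width=10, slack=2)
Line 7: ['draw', 'bear'] (min_width=9, slack=3)
Line 8: ['laboratory'] (min_width=10, slack=2)
Line 9: ['release', 'my'] (min_width=10, slack=2)
Line 10: ['red', 'car'] (min_width=7, slack=5)
Line 11: ['desert'] (min_width=6, slack=6)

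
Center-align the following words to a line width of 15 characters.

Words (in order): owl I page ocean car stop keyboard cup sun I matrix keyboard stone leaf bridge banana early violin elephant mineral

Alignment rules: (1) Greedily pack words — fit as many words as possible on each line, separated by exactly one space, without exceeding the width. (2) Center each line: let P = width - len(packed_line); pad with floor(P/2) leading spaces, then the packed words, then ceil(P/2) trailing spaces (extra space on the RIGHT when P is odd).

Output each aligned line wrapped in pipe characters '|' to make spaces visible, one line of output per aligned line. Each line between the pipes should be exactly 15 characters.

Line 1: ['owl', 'I', 'page'] (min_width=10, slack=5)
Line 2: ['ocean', 'car', 'stop'] (min_width=14, slack=1)
Line 3: ['keyboard', 'cup'] (min_width=12, slack=3)
Line 4: ['sun', 'I', 'matrix'] (min_width=12, slack=3)
Line 5: ['keyboard', 'stone'] (min_width=14, slack=1)
Line 6: ['leaf', 'bridge'] (min_width=11, slack=4)
Line 7: ['banana', 'early'] (min_width=12, slack=3)
Line 8: ['violin', 'elephant'] (min_width=15, slack=0)
Line 9: ['mineral'] (min_width=7, slack=8)

Answer: |  owl I page   |
|ocean car stop |
| keyboard cup  |
| sun I matrix  |
|keyboard stone |
|  leaf bridge  |
| banana early  |
|violin elephant|
|    mineral    |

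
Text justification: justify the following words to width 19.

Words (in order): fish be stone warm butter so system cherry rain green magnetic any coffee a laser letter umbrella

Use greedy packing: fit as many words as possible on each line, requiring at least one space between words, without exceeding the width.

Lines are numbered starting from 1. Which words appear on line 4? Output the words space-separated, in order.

Answer: magnetic any coffee

Derivation:
Line 1: ['fish', 'be', 'stone', 'warm'] (min_width=18, slack=1)
Line 2: ['butter', 'so', 'system'] (min_width=16, slack=3)
Line 3: ['cherry', 'rain', 'green'] (min_width=17, slack=2)
Line 4: ['magnetic', 'any', 'coffee'] (min_width=19, slack=0)
Line 5: ['a', 'laser', 'letter'] (min_width=14, slack=5)
Line 6: ['umbrella'] (min_width=8, slack=11)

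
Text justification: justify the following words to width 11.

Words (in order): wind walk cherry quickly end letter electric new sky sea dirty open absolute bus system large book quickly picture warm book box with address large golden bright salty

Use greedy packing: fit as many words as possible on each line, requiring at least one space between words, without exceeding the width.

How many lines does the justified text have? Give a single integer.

Line 1: ['wind', 'walk'] (min_width=9, slack=2)
Line 2: ['cherry'] (min_width=6, slack=5)
Line 3: ['quickly', 'end'] (min_width=11, slack=0)
Line 4: ['letter'] (min_width=6, slack=5)
Line 5: ['electric'] (min_width=8, slack=3)
Line 6: ['new', 'sky', 'sea'] (min_width=11, slack=0)
Line 7: ['dirty', 'open'] (min_width=10, slack=1)
Line 8: ['absolute'] (min_width=8, slack=3)
Line 9: ['bus', 'system'] (min_width=10, slack=1)
Line 10: ['large', 'book'] (min_width=10, slack=1)
Line 11: ['quickly'] (min_width=7, slack=4)
Line 12: ['picture'] (min_width=7, slack=4)
Line 13: ['warm', 'book'] (min_width=9, slack=2)
Line 14: ['box', 'with'] (min_width=8, slack=3)
Line 15: ['address'] (min_width=7, slack=4)
Line 16: ['large'] (min_width=5, slack=6)
Line 17: ['golden'] (min_width=6, slack=5)
Line 18: ['bright'] (min_width=6, slack=5)
Line 19: ['salty'] (min_width=5, slack=6)
Total lines: 19

Answer: 19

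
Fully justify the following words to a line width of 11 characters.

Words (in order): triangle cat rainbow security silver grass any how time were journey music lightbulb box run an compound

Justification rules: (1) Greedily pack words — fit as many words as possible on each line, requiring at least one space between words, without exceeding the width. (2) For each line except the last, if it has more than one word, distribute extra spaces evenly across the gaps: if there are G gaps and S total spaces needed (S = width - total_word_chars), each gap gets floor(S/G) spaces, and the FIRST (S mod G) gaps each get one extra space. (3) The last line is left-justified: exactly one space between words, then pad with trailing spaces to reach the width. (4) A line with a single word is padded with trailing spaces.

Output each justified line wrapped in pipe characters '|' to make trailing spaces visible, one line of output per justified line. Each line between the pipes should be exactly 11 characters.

Line 1: ['triangle'] (min_width=8, slack=3)
Line 2: ['cat', 'rainbow'] (min_width=11, slack=0)
Line 3: ['security'] (min_width=8, slack=3)
Line 4: ['silver'] (min_width=6, slack=5)
Line 5: ['grass', 'any'] (min_width=9, slack=2)
Line 6: ['how', 'time'] (min_width=8, slack=3)
Line 7: ['were'] (min_width=4, slack=7)
Line 8: ['journey'] (min_width=7, slack=4)
Line 9: ['music'] (min_width=5, slack=6)
Line 10: ['lightbulb'] (min_width=9, slack=2)
Line 11: ['box', 'run', 'an'] (min_width=10, slack=1)
Line 12: ['compound'] (min_width=8, slack=3)

Answer: |triangle   |
|cat rainbow|
|security   |
|silver     |
|grass   any|
|how    time|
|were       |
|journey    |
|music      |
|lightbulb  |
|box  run an|
|compound   |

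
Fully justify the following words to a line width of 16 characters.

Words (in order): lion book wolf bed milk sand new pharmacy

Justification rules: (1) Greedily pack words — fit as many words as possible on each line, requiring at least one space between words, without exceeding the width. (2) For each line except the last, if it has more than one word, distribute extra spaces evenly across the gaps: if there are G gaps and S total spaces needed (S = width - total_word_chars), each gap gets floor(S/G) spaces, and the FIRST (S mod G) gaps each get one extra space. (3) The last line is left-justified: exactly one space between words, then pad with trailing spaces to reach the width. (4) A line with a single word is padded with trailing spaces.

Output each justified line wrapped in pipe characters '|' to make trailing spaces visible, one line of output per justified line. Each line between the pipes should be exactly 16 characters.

Line 1: ['lion', 'book', 'wolf'] (min_width=14, slack=2)
Line 2: ['bed', 'milk', 'sand'] (min_width=13, slack=3)
Line 3: ['new', 'pharmacy'] (min_width=12, slack=4)

Answer: |lion  book  wolf|
|bed   milk  sand|
|new pharmacy    |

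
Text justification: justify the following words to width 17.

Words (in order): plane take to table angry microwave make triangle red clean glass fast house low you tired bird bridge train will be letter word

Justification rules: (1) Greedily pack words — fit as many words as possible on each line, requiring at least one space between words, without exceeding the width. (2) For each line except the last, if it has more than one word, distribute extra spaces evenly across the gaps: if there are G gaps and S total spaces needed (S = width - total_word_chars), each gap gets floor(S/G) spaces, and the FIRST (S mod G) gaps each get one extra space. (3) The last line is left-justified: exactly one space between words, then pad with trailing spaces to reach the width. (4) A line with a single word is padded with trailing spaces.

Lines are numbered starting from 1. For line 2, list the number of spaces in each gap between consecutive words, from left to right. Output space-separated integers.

Line 1: ['plane', 'take', 'to'] (min_width=13, slack=4)
Line 2: ['table', 'angry'] (min_width=11, slack=6)
Line 3: ['microwave', 'make'] (min_width=14, slack=3)
Line 4: ['triangle', 'red'] (min_width=12, slack=5)
Line 5: ['clean', 'glass', 'fast'] (min_width=16, slack=1)
Line 6: ['house', 'low', 'you'] (min_width=13, slack=4)
Line 7: ['tired', 'bird', 'bridge'] (min_width=17, slack=0)
Line 8: ['train', 'will', 'be'] (min_width=13, slack=4)
Line 9: ['letter', 'word'] (min_width=11, slack=6)

Answer: 7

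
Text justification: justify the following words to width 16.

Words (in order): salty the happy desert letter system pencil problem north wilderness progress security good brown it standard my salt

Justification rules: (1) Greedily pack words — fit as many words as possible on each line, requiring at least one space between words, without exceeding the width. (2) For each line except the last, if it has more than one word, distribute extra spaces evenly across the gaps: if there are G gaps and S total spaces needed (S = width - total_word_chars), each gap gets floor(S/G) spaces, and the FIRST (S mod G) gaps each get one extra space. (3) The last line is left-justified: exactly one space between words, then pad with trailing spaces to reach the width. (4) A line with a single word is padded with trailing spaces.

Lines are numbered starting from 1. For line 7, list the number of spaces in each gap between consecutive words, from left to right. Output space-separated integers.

Line 1: ['salty', 'the', 'happy'] (min_width=15, slack=1)
Line 2: ['desert', 'letter'] (min_width=13, slack=3)
Line 3: ['system', 'pencil'] (min_width=13, slack=3)
Line 4: ['problem', 'north'] (min_width=13, slack=3)
Line 5: ['wilderness'] (min_width=10, slack=6)
Line 6: ['progress'] (min_width=8, slack=8)
Line 7: ['security', 'good'] (min_width=13, slack=3)
Line 8: ['brown', 'it'] (min_width=8, slack=8)
Line 9: ['standard', 'my', 'salt'] (min_width=16, slack=0)

Answer: 4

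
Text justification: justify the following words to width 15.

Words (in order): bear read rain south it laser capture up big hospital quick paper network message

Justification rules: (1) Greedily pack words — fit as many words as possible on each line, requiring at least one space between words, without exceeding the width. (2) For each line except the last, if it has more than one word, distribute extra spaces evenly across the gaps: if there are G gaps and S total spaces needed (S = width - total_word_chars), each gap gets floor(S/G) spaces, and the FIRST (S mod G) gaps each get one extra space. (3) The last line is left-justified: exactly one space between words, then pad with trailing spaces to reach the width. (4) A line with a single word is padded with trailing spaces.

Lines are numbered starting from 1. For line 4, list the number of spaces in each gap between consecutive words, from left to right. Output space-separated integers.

Line 1: ['bear', 'read', 'rain'] (min_width=14, slack=1)
Line 2: ['south', 'it', 'laser'] (min_width=14, slack=1)
Line 3: ['capture', 'up', 'big'] (min_width=14, slack=1)
Line 4: ['hospital', 'quick'] (min_width=14, slack=1)
Line 5: ['paper', 'network'] (min_width=13, slack=2)
Line 6: ['message'] (min_width=7, slack=8)

Answer: 2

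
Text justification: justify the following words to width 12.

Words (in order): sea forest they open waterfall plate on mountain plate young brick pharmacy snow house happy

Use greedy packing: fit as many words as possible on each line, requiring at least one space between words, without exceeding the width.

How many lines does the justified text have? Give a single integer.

Answer: 10

Derivation:
Line 1: ['sea', 'forest'] (min_width=10, slack=2)
Line 2: ['they', 'open'] (min_width=9, slack=3)
Line 3: ['waterfall'] (min_width=9, slack=3)
Line 4: ['plate', 'on'] (min_width=8, slack=4)
Line 5: ['mountain'] (min_width=8, slack=4)
Line 6: ['plate', 'young'] (min_width=11, slack=1)
Line 7: ['brick'] (min_width=5, slack=7)
Line 8: ['pharmacy'] (min_width=8, slack=4)
Line 9: ['snow', 'house'] (min_width=10, slack=2)
Line 10: ['happy'] (min_width=5, slack=7)
Total lines: 10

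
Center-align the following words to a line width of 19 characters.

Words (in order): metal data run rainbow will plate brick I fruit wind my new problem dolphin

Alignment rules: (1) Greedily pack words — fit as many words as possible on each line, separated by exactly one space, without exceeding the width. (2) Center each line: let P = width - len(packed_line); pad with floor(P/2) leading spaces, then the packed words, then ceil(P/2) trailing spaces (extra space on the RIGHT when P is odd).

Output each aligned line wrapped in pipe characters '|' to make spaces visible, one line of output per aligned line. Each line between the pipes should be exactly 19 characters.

Answer: |  metal data run   |
|rainbow will plate |
|brick I fruit wind |
|  my new problem   |
|      dolphin      |

Derivation:
Line 1: ['metal', 'data', 'run'] (min_width=14, slack=5)
Line 2: ['rainbow', 'will', 'plate'] (min_width=18, slack=1)
Line 3: ['brick', 'I', 'fruit', 'wind'] (min_width=18, slack=1)
Line 4: ['my', 'new', 'problem'] (min_width=14, slack=5)
Line 5: ['dolphin'] (min_width=7, slack=12)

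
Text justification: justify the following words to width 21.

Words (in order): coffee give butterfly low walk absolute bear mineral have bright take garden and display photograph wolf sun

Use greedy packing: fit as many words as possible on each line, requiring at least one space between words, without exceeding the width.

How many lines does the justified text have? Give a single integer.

Line 1: ['coffee', 'give', 'butterfly'] (min_width=21, slack=0)
Line 2: ['low', 'walk', 'absolute'] (min_width=17, slack=4)
Line 3: ['bear', 'mineral', 'have'] (min_width=17, slack=4)
Line 4: ['bright', 'take', 'garden'] (min_width=18, slack=3)
Line 5: ['and', 'display'] (min_width=11, slack=10)
Line 6: ['photograph', 'wolf', 'sun'] (min_width=19, slack=2)
Total lines: 6

Answer: 6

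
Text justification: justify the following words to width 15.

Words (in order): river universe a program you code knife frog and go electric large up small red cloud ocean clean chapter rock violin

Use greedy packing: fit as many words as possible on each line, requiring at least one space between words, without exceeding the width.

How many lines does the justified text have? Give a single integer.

Line 1: ['river', 'universe'] (min_width=14, slack=1)
Line 2: ['a', 'program', 'you'] (min_width=13, slack=2)
Line 3: ['code', 'knife', 'frog'] (min_width=15, slack=0)
Line 4: ['and', 'go', 'electric'] (min_width=15, slack=0)
Line 5: ['large', 'up', 'small'] (min_width=14, slack=1)
Line 6: ['red', 'cloud', 'ocean'] (min_width=15, slack=0)
Line 7: ['clean', 'chapter'] (min_width=13, slack=2)
Line 8: ['rock', 'violin'] (min_width=11, slack=4)
Total lines: 8

Answer: 8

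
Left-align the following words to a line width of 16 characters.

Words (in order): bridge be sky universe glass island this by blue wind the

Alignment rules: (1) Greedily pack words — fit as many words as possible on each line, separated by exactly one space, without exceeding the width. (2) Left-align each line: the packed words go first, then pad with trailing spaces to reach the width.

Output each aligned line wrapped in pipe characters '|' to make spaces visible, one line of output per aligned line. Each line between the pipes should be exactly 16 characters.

Line 1: ['bridge', 'be', 'sky'] (min_width=13, slack=3)
Line 2: ['universe', 'glass'] (min_width=14, slack=2)
Line 3: ['island', 'this', 'by'] (min_width=14, slack=2)
Line 4: ['blue', 'wind', 'the'] (min_width=13, slack=3)

Answer: |bridge be sky   |
|universe glass  |
|island this by  |
|blue wind the   |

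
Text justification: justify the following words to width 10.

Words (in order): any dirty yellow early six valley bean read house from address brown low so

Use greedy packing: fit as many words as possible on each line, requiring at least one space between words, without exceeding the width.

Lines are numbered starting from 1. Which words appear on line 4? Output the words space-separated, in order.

Answer: valley

Derivation:
Line 1: ['any', 'dirty'] (min_width=9, slack=1)
Line 2: ['yellow'] (min_width=6, slack=4)
Line 3: ['early', 'six'] (min_width=9, slack=1)
Line 4: ['valley'] (min_width=6, slack=4)
Line 5: ['bean', 'read'] (min_width=9, slack=1)
Line 6: ['house', 'from'] (min_width=10, slack=0)
Line 7: ['address'] (min_width=7, slack=3)
Line 8: ['brown', 'low'] (min_width=9, slack=1)
Line 9: ['so'] (min_width=2, slack=8)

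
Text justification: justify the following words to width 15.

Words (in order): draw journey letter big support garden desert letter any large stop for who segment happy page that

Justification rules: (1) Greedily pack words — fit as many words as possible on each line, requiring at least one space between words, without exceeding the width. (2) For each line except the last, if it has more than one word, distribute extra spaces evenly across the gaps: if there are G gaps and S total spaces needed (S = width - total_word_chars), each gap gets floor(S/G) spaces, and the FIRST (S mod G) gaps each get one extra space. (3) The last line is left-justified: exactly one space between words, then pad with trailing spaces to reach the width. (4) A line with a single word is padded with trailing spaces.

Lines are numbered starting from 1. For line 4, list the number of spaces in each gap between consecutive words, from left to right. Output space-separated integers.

Answer: 3

Derivation:
Line 1: ['draw', 'journey'] (min_width=12, slack=3)
Line 2: ['letter', 'big'] (min_width=10, slack=5)
Line 3: ['support', 'garden'] (min_width=14, slack=1)
Line 4: ['desert', 'letter'] (min_width=13, slack=2)
Line 5: ['any', 'large', 'stop'] (min_width=14, slack=1)
Line 6: ['for', 'who', 'segment'] (min_width=15, slack=0)
Line 7: ['happy', 'page', 'that'] (min_width=15, slack=0)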